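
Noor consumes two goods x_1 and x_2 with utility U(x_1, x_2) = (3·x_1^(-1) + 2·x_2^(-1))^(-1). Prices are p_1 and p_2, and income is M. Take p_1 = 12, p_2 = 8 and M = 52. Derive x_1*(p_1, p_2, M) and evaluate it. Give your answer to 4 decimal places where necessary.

MU_x_1 ∝ 3·x_1^(-2), MU_x_2 ∝ 2·x_2^(-2), so MRS = (3/2)·(x_2/x_1)^(2) = p_1/p_2.
Solve for the ratio: x_2/x_1 = [(2/3)·p_1/p_2]^(0.5).
Substitute x_2 = (x_2/x_1)·x_1 into the budget: x_1* = M/(p_1 + p_2·(x_2/x_1)).
Numerically x_2/x_1 = 1, so x_1* = 52/(12 + 8·1) = 2.6.

x_1* = 2.6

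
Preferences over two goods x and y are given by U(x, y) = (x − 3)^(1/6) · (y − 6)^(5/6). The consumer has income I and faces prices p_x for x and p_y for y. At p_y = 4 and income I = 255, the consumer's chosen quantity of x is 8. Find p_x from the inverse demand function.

This is Cobb-Douglas in (x−3, y−6): tangency gives 1/6·p_y·(y−6) = 5/6·p_x·(x−3).
Substituting into the budget: x* = 3 + 1/6·(I − 3·p_x − 6·p_y)/p_x, and y* = 6 + 5/6·(…)/p_y.
Set x* = 8 in the demand function and solve for p_x: p_x = 7.

p_x = 7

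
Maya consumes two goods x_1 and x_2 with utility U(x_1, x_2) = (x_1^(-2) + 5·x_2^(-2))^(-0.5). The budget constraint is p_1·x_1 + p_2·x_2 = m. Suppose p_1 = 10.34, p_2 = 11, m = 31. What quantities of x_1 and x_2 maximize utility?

x_1* = 1.0777, x_2* = 1.8052

From the CES first-order condition, (1/5)·(x_2/x_1)^(3) = p_1/p_2.
Solve for the ratio: x_2/x_1 = [5·p_1/p_2]^(1/3).
With the ratio pinned down, the budget gives x_1* = m/(p_1 + p_2·(x_2/x_1)) and x_2* = (x_2/x_1)·x_1*.
Numerically x_2/x_1 = 1.675069, so x_1* = 31/(10.34 + 11·1.675069) = 1.0777 and x_2* = 1.675069·1.0777 = 1.8052.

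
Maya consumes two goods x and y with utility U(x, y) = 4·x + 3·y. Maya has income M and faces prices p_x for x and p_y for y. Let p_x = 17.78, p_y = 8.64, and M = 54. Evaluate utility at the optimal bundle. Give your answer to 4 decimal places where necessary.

Linear utility — the consumer picks whichever good has higher MU/price: 4/17.78 = 0.225 vs 3/8.64 = 0.3472.
y gives more utility per dollar, so spend all income on y: y* = M/p_y, x* = 0.
Numerically: x* = 0, y* = 6.25.
Utility at the optimum: U(0, 6.25) = 18.75.

V = 18.75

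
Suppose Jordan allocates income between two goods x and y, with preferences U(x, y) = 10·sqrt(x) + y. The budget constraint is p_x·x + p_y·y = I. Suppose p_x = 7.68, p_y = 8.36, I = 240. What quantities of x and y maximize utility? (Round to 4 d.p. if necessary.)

Utility is quasi-linear in y; the FOC for x is 5/√x = p_x/p_y.
Thus x* = (5·p_y/p_x)² — independent of I — with the rest of income spent on y.
Plugging in: x* = (5·8.36/7.68)² = 29.6231, y* = 1.4946.

x* = 29.6231, y* = 1.4946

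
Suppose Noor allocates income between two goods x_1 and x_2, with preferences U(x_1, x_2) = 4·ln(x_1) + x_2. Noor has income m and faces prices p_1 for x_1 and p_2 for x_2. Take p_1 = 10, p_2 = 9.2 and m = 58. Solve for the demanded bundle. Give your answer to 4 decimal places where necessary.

x_1* = 3.68, x_2* = 2.3043

Set MRS = p_1/p_2: (4/x_1)/1 = p_1/p_2.
So x_1*(p_1,p_2) = 4·p_2/p_1, independent of income; and x_2* = (m − 4·p_2)/p_2.
At the given prices: x_1* = 4·9.2/10 = 3.68, and x_2* = 2.3043.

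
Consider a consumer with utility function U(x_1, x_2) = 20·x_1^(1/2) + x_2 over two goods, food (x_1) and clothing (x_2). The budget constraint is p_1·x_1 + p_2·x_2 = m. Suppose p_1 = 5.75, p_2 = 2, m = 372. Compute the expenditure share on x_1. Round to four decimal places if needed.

share on x_1 = 0.187

Utility is quasi-linear in x_2; the FOC for x_1 is 10/√x_1 = p_1/p_2.
Solve: √x_1 = 10·p_2/p_1, so x_1*(p_1,p_2) = (10·p_2/p_1)², and x_2* = (m − p_1·x_1*)/p_2.
Plugging in: x_1* = (10·2/5.75)² = 12.0983, x_2* = 151.2174.
Expenditure on x_1: 5.75·12.0983 = 69.5652; share = 0.187.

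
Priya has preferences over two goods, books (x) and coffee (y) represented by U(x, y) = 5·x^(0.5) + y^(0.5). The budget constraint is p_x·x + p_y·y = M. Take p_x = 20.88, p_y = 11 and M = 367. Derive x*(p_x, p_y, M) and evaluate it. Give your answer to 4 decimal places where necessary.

MRS = MU_x/MU_y = 5·(y/x)^(0.5). Set equal to p_x/p_y.
Solve for the ratio: y/x = [(1/5)·p_x/p_y]^(2).
With the ratio pinned down, the budget gives x* = M/(p_x + p_y·(y/x)) and y* = (y/x)·x*.
Numerically y/x = 0.144124, so x* = 367/(20.88 + 11·0.144124) = 16.3363.

x* = 16.3363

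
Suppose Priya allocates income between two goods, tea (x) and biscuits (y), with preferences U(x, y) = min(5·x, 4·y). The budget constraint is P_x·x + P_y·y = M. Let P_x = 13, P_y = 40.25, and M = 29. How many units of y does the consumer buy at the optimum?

y* = 0.5726

Leontief preferences: the optimum is at the kink where x/4 = y/5, i.e. y = (5/4)·x.
Budget: P_x·x + P_y·(5/4)·x = M, so (4·P_x + 5·P_y)·x = 4·M.
Demand: x*(P_x,P_y,M) = 4·M/(4·P_x + 5·P_y), y* = 5·M/(4·P_x + 5·P_y).
Here 4·13 + 5·40.25 = 253.25, giving y* = 0.5726.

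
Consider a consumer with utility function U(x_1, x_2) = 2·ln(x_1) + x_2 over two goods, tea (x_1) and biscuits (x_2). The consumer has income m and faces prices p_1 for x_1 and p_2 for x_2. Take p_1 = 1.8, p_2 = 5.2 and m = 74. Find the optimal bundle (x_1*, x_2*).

MU_x_1 = 2/x_1, MU_x_2 = 1. Tangency: 2/x_1 = p_1/p_2.
So x_1*(p_1,p_2) = 2·p_2/p_1, independent of income; and x_2* = (m − 2·p_2)/p_2.
At the given prices: x_1* = 2·5.2/1.8 = 5.7778, and x_2* = 12.2308.

x_1* = 5.7778, x_2* = 12.2308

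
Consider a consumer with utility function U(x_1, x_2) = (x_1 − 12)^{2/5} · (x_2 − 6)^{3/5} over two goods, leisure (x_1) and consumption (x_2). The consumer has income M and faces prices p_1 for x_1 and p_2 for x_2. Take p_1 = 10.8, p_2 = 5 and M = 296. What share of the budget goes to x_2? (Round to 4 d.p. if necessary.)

share on x_2 = 0.3778

After buying the subsistence bundle (12, 6), a share 0.4 of the remaining income goes to x_1: x_1* = 12 + 0.4·(M − 12p_1 − 6p_2)/p_1.
Discretionary income = 296 − 12·10.8 − 6·5 = 136.4; x_1* = 12 + 0.4·136.4/10.8 = 17.0519; x_2* = 6 + 0.6·136.4/5 = 22.368.
Expenditure on x_2: 5·22.368 = 111.84; share = 0.3778.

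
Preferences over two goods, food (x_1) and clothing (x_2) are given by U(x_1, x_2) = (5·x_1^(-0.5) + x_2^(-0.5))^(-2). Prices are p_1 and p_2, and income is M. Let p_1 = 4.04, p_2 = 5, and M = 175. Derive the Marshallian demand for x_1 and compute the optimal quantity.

x_1* = 31.6833

Numerically x_2/x_1 = 0.296684, so x_1* = 175/(4.04 + 5·0.296684) = 31.6833.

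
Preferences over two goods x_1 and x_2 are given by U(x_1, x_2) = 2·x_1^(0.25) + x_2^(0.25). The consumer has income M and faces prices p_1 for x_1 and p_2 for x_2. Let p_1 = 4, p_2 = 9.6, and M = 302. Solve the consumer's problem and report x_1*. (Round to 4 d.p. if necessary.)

x_1* = 58.2378

MU_x_1 ∝ 2·x_1^(-0.75), MU_x_2 ∝ x_2^(-0.75), so MRS = 2·(x_2/x_1)^(0.75) = p_1/p_2.
Hence x_2/x_1 = ((1/2)·p_1/p_2)^(1/(0.75)), i.e. raised to the 4/3 power.
With the ratio pinned down, the budget gives x_1* = M/(p_1 + p_2·(x_2/x_1)) and x_2* = (x_2/x_1)·x_1*.
Numerically x_2/x_1 = 0.123503, so x_1* = 302/(4 + 9.6·0.123503) = 58.2378.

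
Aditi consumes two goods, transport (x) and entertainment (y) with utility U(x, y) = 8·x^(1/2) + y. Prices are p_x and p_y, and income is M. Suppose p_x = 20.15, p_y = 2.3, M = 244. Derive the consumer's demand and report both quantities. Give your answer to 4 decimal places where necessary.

MU_x = 4/√x, MU_y = 1. Tangency: 4/√x = p_x/p_y.
Solve: √x = 4·p_y/p_x, so x*(p_x,p_y) = (4·p_y/p_x)², and y* = (M − p_x·x*)/p_y.
Plugging in: x* = (4·2.3/20.15)² = 0.2085, y* = 104.2607.

x* = 0.2085, y* = 104.2607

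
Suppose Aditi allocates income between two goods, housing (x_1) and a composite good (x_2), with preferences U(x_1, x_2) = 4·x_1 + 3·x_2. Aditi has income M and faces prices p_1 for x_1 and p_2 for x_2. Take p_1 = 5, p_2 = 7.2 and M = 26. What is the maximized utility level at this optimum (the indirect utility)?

V = 20.8

Linear utility — the consumer picks whichever good has higher MU/price: 4/5 = 0.8 vs 3/7.2 = 0.4167.
x_1 gives more utility per dollar, so spend all income on x_1: x_1* = M/p_1, x_2* = 0.
Numerically: x_1* = 5.2, x_2* = 0.
Utility at the optimum: U(5.2, 0) = 20.8.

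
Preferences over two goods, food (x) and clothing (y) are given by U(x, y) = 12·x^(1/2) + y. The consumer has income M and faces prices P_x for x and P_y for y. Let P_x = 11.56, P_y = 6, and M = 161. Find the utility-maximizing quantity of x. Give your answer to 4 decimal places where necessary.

x* = 9.6982

MU_x = 6/√x, MU_y = 1. Tangency: 6/√x = P_x/P_y.
Solve: √x = 6·P_y/P_x, so x*(P_x,P_y) = (6·P_y/P_x)², and y* = (M − P_x·x*)/P_y.
Plugging in: x* = (6·6/11.56)² = 9.6982.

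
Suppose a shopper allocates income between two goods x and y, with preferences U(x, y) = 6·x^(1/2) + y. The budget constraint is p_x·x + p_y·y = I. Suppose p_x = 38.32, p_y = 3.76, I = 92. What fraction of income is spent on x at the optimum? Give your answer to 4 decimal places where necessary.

MU_x = 3/√x, MU_y = 1. Tangency: 3/√x = p_x/p_y.
Solve: √x = 3·p_y/p_x, so x*(p_x,p_y) = (3·p_y/p_x)², and y* = (I − p_x·x*)/p_y.
Plugging in: x* = (3·3.76/38.32)² = 0.0866, y* = 23.585.
Expenditure on x: 38.32·0.0866 = 3.3204; share = 0.0361.

share on x = 0.0361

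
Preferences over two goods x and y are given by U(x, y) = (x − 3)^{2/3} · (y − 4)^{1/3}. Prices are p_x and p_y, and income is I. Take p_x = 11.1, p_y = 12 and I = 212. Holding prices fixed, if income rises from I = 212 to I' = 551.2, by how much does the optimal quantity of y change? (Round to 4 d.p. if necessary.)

Substituting into the budget: x* = 3 + 2/3·(I − 3·p_x − 4·p_y)/p_x, and y* = 4 + 1/3·(…)/p_y.
Discretionary income = 212 − 3·11.1 − 4·12 = 130.7; y* = 4 + 1/3·130.7/12 = 7.6306.
At I' = 551.2: y* = 17.0528. Change: 17.0528 − 7.6306 = 9.4222.

Δy* = 9.4222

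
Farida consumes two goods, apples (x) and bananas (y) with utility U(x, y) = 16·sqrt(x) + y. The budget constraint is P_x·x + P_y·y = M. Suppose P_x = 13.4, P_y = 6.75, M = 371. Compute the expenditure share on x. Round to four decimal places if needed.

share on x = 0.5866

Utility is quasi-linear in y; the FOC for x is 8/√x = P_x/P_y.
Thus x* = (8·P_y/P_x)² — independent of M — with the rest of income spent on y.
Plugging in: x* = (8·6.75/13.4)² = 16.2397, y* = 22.7242.
Expenditure on x: 13.4·16.2397 = 217.6119; share = 0.5866.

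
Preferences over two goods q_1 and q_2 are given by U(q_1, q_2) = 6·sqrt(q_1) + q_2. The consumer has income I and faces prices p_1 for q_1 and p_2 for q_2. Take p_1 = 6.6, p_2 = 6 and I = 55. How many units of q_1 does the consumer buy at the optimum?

q_1* = 7.438

Plugging in: q_1* = (3·6/6.6)² = 7.438.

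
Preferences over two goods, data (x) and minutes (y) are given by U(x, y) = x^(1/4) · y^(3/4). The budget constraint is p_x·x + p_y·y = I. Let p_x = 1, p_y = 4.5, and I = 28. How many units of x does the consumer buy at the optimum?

x* = 7

At p_x=1, p_y=4.5, I=28: x* = 0.25·28/1 = 7.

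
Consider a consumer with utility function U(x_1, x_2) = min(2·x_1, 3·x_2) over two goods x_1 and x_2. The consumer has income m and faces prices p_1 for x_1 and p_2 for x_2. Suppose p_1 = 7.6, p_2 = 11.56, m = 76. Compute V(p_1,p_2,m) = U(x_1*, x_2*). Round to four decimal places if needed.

V = 9.9303

With perfect complements, no substitution: consume in ratio x_1:x_2 = 3:2.
Budget: p_1·x_1 + p_2·(2/3)·x_1 = m, so (3·p_1 + 2·p_2)·x_1 = 3·m.
Demand: x_1*(p_1,p_2,m) = 3·m/(3·p_1 + 2·p_2), x_2* = 2·m/(3·p_1 + 2·p_2).
Here 3·7.6 + 2·11.56 = 45.92, giving x_1* = 4.9652 and x_2* = 3.3101.
Utility at the optimum: U(4.9652, 3.3101) = 9.9303.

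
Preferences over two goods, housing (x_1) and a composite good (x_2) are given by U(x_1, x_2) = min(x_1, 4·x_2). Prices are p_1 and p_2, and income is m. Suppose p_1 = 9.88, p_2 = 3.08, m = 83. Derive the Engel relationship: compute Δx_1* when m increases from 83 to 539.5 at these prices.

Δx_1* = 42.8638

Leontief preferences: the optimum is at the kink where x_1/4 = x_2/1, i.e. x_2 = (1/4)·x_1.
Budget: p_1·x_1 + p_2·(1/4)·x_1 = m, so (4·p_1 + p_2)·x_1 = 4·m.
Demand: x_1*(p_1,p_2,m) = 4·m/(4·p_1 + p_2), x_2* = m/(4·p_1 + p_2).
Here 4·9.88 + 3.08 = 42.6, giving x_1* = 7.7934.
At m' = 539.5: x_1* = 50.6573. Change: 50.6573 − 7.7934 = 42.8638.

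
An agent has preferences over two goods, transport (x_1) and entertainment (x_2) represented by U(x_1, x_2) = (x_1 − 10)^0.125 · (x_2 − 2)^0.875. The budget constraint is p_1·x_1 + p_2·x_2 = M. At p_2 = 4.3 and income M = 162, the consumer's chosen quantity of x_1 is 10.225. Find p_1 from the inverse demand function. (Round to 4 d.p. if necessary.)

This is Cobb-Douglas in (x_1−10, x_2−2): tangency gives 0.125·p_2·(x_2−2) = 0.875·p_1·(x_1−10).
After buying the subsistence bundle (10, 2), a share 0.125 of the remaining income goes to x_1: x_1* = 10 + 0.125·(M − 10p_1 − 2p_2)/p_1.
Set x_1* = 10.225 in the demand function and solve for p_1: p_1 = 13.

p_1 = 13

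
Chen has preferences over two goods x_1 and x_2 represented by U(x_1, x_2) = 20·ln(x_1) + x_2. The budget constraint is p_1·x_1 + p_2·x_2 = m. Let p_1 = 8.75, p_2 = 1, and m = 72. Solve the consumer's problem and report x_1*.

Set MRS = p_1/p_2: (20/x_1)/1 = p_1/p_2.
So x_1*(p_1,p_2) = 20·p_2/p_1, independent of income; and x_2* = (m − 20·p_2)/p_2.
At the given prices: x_1* = 20·1/8.75 = 2.2857.

x_1* = 2.2857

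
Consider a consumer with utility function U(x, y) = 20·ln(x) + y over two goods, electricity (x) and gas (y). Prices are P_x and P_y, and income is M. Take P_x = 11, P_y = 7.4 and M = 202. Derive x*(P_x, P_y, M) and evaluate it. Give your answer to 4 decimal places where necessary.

Set MRS = P_x/P_y: (20/x)/1 = P_x/P_y.
So x*(P_x,P_y) = 20·P_y/P_x, independent of income; and y* = (M − 20·P_y)/P_y.
At the given prices: x* = 20·7.4/11 = 13.4545.

x* = 13.4545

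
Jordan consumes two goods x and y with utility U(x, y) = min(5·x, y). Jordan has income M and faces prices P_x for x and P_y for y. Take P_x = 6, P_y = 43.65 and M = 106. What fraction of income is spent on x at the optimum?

share on x = 0.0268

With perfect complements, no substitution: consume in ratio x:y = 1:5.
Budget: P_x·x + P_y·5·x = M, so (P_x + 5·P_y)·x = M.
Demand: x*(P_x,P_y,M) = M/(P_x + 5·P_y), y* = 5·M/(P_x + 5·P_y).
Here 6 + 5·43.65 = 224.25, giving x* = 0.4727 and y* = 2.3634.
Expenditure on x: 6·0.4727 = 2.8361; share = 0.0268.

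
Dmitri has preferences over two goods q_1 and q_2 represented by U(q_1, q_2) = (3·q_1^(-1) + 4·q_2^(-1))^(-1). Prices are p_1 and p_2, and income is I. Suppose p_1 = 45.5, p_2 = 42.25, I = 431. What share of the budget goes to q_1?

From the CES first-order condition, (3/4)·(q_2/q_1)^(2) = p_1/p_2.
Hence q_2/q_1 = ((4/3)·p_1/p_2)^(1/(2)), i.e. raised to the 0.5 power.
With the ratio pinned down, the budget gives q_1* = I/(p_1 + p_2·(q_2/q_1)) and q_2* = (q_2/q_1)·q_1*.
Numerically q_2/q_1 = 1.198289, so q_1* = 431/(45.5 + 42.25·1.198289) = 4.4836 and q_2* = 1.198289·4.4836 = 5.3727.
Expenditure on q_1: 45.5·4.4836 = 204.0046; share = 0.4733.

share on q_1 = 0.4733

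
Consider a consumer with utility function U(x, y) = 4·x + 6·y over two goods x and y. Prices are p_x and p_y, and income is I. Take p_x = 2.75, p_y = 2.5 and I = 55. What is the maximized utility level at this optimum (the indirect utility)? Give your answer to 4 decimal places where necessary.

Perfect substitutes: compare marginal utility per dollar. 4/p_x vs 6/p_y → 1.4545 vs 2.4.
y gives more utility per dollar, so spend all income on y: y* = I/p_y, x* = 0.
Numerically: x* = 0, y* = 22.
Utility at the optimum: U(0, 22) = 132.

V = 132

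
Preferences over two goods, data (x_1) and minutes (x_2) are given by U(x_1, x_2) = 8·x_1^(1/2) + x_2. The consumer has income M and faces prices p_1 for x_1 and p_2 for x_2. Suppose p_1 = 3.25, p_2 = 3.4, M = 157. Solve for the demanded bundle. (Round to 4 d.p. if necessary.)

x_1* = 17.511, x_2* = 29.438

Utility is quasi-linear in x_2; the FOC for x_1 is 4/√x_1 = p_1/p_2.
Solve: √x_1 = 4·p_2/p_1, so x_1*(p_1,p_2) = (4·p_2/p_1)², and x_2* = (M − p_1·x_1*)/p_2.
Plugging in: x_1* = (4·3.4/3.25)² = 17.511, x_2* = 29.438.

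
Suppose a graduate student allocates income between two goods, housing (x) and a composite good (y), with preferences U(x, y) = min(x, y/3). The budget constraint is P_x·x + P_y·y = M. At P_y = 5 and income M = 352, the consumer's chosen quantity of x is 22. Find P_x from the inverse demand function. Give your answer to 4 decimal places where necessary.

Leontief preferences: the optimum is at the kink where x/1 = y/3, i.e. y = 3·x.
Budget: P_x·x + P_y·3·x = M, so (P_x + 3·P_y)·x = M.
Demand: x*(P_x,P_y,M) = M/(P_x + 3·P_y), y* = 3·M/(P_x + 3·P_y).
Set x* = 22 in the demand function and solve for P_x: P_x = 1.

P_x = 1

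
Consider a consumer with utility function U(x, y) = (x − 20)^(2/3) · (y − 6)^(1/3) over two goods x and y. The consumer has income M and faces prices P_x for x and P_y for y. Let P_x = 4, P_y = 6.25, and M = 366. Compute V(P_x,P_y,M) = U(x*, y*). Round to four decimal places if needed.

V = 28.3286

MRS = 2·(y−6)/(x−20). Tangency with P_x/P_y gives y−6 = (1/2)·(P_x/P_y)·(x−20).
After buying the subsistence bundle (20, 6), a share 2/3 of the remaining income goes to x: x* = 20 + 2/3·(M − 20P_x − 6P_y)/P_x.
Discretionary income = 366 − 20·4 − 6·6.25 = 248.5; x* = 20 + 2/3·248.5/4 = 61.4167; y* = 6 + 1/3·248.5/6.25 = 19.2533.
Utility at the optimum: U(61.4167, 19.2533) = 28.3286.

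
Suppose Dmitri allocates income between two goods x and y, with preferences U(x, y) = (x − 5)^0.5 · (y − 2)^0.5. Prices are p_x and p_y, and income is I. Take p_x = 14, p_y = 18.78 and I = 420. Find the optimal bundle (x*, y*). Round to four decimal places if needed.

x* = 16.1586, y* = 10.3184

This is Cobb-Douglas in (x−5, y−2): tangency gives 0.5·p_y·(y−2) = 0.5·p_x·(x−5).
After buying the subsistence bundle (5, 2), a share 0.5 of the remaining income goes to x: x* = 5 + 0.5·(I − 5p_x − 2p_y)/p_x.
Discretionary income = 420 − 5·14 − 2·18.78 = 312.44; x* = 5 + 0.5·312.44/14 = 16.1586; y* = 2 + 0.5·312.44/18.78 = 10.3184.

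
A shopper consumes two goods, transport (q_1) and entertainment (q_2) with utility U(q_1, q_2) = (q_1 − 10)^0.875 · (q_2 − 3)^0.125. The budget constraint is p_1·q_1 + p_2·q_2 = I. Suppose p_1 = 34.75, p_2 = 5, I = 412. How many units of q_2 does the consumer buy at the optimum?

q_2* = 4.2375

This is Cobb-Douglas in (q_1−10, q_2−3): tangency gives 0.875·p_2·(q_2−3) = 0.125·p_1·(q_1−10).
After buying the subsistence bundle (10, 3), a share 0.875 of the remaining income goes to q_1: q_1* = 10 + 0.875·(I − 10p_1 − 3p_2)/p_1.
Discretionary income = 412 − 10·34.75 − 3·5 = 49.5; q_2* = 3 + 0.125·49.5/5 = 4.2375.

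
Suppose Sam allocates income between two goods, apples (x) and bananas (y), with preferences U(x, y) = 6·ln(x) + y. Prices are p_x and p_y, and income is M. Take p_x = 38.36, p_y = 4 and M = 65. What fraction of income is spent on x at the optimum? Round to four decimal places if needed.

share on x = 0.3692

Set MRS = p_x/p_y: (6/x)/1 = p_x/p_y.
So x*(p_x,p_y) = 6·p_y/p_x, independent of income; and y* = (M − 6·p_y)/p_y.
At the given prices: x* = 6·4/38.36 = 0.6257, and y* = 10.25.
Expenditure on x: 38.36·0.6257 = 24; share = 0.3692.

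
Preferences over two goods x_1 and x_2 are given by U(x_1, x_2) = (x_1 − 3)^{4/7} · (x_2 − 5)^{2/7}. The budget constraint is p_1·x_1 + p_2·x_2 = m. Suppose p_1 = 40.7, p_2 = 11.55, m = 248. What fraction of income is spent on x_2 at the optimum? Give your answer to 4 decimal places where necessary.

share on x_2 = 0.3245

This is Cobb-Douglas in (x_1−3, x_2−5): tangency gives 4/7·p_2·(x_2−5) = 2/7·p_1·(x_1−3).
Substituting into the budget: x_1* = 3 + 2/3·(m − 3·p_1 − 5·p_2)/p_1, and x_2* = 5 + 1/3·(…)/p_2.
Discretionary income = 248 − 3·40.7 − 5·11.55 = 68.15; x_1* = 3 + 2/3·68.15/40.7 = 4.1163; x_2* = 5 + 1/3·68.15/11.55 = 6.9668.
Expenditure on x_2: 11.55·6.9668 = 80.4667; share = 0.3245.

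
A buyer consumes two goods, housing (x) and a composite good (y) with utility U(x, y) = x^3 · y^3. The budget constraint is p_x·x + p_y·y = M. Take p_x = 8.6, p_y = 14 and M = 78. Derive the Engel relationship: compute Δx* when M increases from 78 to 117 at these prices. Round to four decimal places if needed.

Δx* = 2.2674

MU_x/MU_y = (3·y)/(3·x); tangency sets this equal to p_x/p_y.
So 3·p_y·y = 3·p_x·x; combined with the budget, a share 0.5 of income goes to x.
Demand: x*(p_x,p_y,M) = 0.5·M/p_x and y* = 0.5·M/p_y.
At p_x=8.6, p_y=14, M=78: x* = 0.5·78/8.6 = 4.5349.
At M' = 117: x* = 6.8023. Change: 6.8023 − 4.5349 = 2.2674.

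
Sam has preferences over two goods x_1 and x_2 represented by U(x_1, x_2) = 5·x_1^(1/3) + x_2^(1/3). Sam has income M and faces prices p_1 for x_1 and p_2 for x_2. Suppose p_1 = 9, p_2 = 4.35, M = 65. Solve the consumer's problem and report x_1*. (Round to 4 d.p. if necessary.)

Substitute x_2 = (x_2/x_1)·x_1 into the budget: x_1* = M/(p_1 + p_2·(x_2/x_1)).
Numerically x_2/x_1 = 0.26618, so x_1* = 65/(9 + 4.35·0.26618) = 6.399.

x_1* = 6.399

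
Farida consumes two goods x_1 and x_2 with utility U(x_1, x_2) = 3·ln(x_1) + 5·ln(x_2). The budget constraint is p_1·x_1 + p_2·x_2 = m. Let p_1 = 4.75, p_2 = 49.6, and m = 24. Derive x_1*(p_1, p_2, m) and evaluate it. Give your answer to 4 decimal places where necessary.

At p_1=4.75, p_2=49.6, m=24: x_1* = 0.375·24/4.75 = 1.8947.

x_1* = 1.8947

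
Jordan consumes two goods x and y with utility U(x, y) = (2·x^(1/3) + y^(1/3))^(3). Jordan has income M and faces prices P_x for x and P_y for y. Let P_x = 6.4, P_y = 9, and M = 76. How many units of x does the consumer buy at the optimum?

x* = 9.1477

MRS = MU_x/MU_y = 2·(y/x)^(2/3). Set equal to P_x/P_y.
Hence y/x = ((1/2)·P_x/P_y)^(1/(2/3)), i.e. raised to the 1.5 power.
Substitute y = (y/x)·x into the budget: x* = M/(P_x + P_y·(y/x)).
Numerically y/x = 0.212012, so x* = 76/(6.4 + 9·0.212012) = 9.1477.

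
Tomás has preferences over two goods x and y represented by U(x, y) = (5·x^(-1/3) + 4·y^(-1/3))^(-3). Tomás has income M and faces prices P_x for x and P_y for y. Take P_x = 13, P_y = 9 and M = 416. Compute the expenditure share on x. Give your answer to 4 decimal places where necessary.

share on x = 0.5645

From the CES first-order condition, (5/4)·(y/x)^(4/3) = P_x/P_y.
Hence y/x = ((4/5)·P_x/P_y)^(1/(4/3)), i.e. raised to the 0.75 power.
With the ratio pinned down, the budget gives x* = M/(P_x + P_y·(y/x)) and y* = (y/x)·x*.
Numerically y/x = 1.114533, so x* = 416/(13 + 9·1.114533) = 18.0628 and y* = 1.114533·18.0628 = 20.1316.
Expenditure on x: 13·18.0628 = 234.816; share = 0.5645.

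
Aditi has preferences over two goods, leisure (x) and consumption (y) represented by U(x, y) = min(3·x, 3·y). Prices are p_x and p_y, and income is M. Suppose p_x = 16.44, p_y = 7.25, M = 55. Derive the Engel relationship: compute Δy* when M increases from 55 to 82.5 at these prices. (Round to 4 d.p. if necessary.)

Δy* = 1.1608

With perfect complements, no substitution: consume in ratio x:y = 3:3.
Budget: p_x·x + p_y·x = M, so (3·p_x + 3·p_y)·x = 3·M.
Demand: x*(p_x,p_y,M) = 3·M/(3·p_x + 3·p_y), y* = 3·M/(3·p_x + 3·p_y).
Here 3·16.44 + 3·7.25 = 71.07, giving y* = 2.3217.
At M' = 82.5: y* = 3.4825. Change: 3.4825 − 2.3217 = 1.1608.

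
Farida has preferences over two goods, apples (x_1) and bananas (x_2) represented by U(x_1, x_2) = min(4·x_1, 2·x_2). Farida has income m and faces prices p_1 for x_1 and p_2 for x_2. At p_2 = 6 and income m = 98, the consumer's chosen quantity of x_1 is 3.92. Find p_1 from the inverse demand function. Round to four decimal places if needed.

Leontief preferences: the optimum is at the kink where x_1/2 = x_2/4, i.e. x_2 = 2·x_1.
Budget: p_1·x_1 + p_2·2·x_1 = m, so (2·p_1 + 4·p_2)·x_1 = 2·m.
Demand: x_1*(p_1,p_2,m) = 2·m/(2·p_1 + 4·p_2), x_2* = 4·m/(2·p_1 + 4·p_2).
Set x_1* = 3.92 in the demand function and solve for p_1: p_1 = 13.

p_1 = 13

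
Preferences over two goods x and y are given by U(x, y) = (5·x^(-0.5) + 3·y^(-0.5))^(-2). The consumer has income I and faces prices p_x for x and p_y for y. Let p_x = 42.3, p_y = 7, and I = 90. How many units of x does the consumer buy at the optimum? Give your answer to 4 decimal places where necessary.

MRS = MU_x/MU_y = (5/3)·(y/x)^(1.5). Set equal to p_x/p_y.
Solve for the ratio: y/x = [(3/5)·p_x/p_y]^(2/3).
Substitute y = (y/x)·x into the budget: x* = I/(p_x + p_y·(y/x)).
Numerically y/x = 2.360093, so x* = 90/(42.3 + 7·2.360093) = 1.5301.

x* = 1.5301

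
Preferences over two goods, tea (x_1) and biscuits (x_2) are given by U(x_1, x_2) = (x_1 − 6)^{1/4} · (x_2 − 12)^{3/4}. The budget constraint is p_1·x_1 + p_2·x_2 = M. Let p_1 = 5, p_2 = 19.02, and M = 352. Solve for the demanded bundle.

Discretionary income = 352 − 6·5 − 12·19.02 = 93.76; x_1* = 6 + 0.25·93.76/5 = 10.688; x_2* = 12 + 0.75·93.76/19.02 = 15.6972.

x_1* = 10.688, x_2* = 15.6972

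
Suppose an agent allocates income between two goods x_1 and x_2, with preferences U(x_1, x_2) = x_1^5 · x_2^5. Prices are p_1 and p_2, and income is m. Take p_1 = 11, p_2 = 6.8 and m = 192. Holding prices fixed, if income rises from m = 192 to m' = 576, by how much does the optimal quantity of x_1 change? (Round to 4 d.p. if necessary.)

The MRS is x_2/x_1. Set MRS = p_1/p_2.
Rearranging, p_2·x_2 = p_1·x_1. Substituting into the budget gives p_1·x_1·(1 + 1) = m.
Demand: x_1*(p_1,p_2,m) = 0.5·m/p_1 and x_2* = 0.5·m/p_2.
At p_1=11, p_2=6.8, m=192: x_1* = 0.5·192/11 = 8.7273.
At m' = 576: x_1* = 26.1818. Change: 26.1818 − 8.7273 = 17.4545.

Δx_1* = 17.4545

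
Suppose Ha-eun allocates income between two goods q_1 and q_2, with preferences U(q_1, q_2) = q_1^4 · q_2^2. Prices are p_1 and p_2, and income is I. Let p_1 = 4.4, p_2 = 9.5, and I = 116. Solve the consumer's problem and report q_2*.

Demand: q_1*(p_1,p_2,I) = 2/3·I/p_1 and q_2* = 1/3·I/p_2.
At p_1=4.4, p_2=9.5, I=116: q_2* = 1/3·116/9.5 = 4.0702.

q_2* = 4.0702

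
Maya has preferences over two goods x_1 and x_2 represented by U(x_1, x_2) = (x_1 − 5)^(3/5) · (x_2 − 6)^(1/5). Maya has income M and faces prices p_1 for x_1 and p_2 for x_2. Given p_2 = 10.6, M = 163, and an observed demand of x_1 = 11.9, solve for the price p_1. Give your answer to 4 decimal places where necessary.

p_1 = 7

This is Cobb-Douglas in (x_1−5, x_2−6): tangency gives 0.6·p_2·(x_2−6) = 0.2·p_1·(x_1−5).
After buying the subsistence bundle (5, 6), a share 0.75 of the remaining income goes to x_1: x_1* = 5 + 0.75·(M − 5p_1 − 6p_2)/p_1.
Set x_1* = 11.9 in the demand function and solve for p_1: p_1 = 7.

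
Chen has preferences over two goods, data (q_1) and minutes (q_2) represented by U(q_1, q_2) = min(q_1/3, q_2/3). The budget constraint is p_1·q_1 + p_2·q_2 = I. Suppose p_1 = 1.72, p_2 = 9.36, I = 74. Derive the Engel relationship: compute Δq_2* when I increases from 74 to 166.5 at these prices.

Δq_2* = 8.3484

With perfect complements, no substitution: consume in ratio q_1:q_2 = 3:3.
Budget: p_1·q_1 + p_2·q_1 = I, so (3·p_1 + 3·p_2)·q_1 = 3·I.
Demand: q_1*(p_1,p_2,I) = 3·I/(3·p_1 + 3·p_2), q_2* = 3·I/(3·p_1 + 3·p_2).
Here 3·1.72 + 3·9.36 = 33.24, giving q_2* = 6.6787.
At I' = 166.5: q_2* = 15.0271. Change: 15.0271 − 6.6787 = 8.3484.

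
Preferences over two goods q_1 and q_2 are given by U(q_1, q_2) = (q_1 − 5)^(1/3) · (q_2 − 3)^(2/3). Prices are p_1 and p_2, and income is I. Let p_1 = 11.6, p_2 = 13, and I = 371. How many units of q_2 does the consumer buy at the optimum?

Discretionary income = 371 − 5·11.6 − 3·13 = 274; q_2* = 3 + 2/3·274/13 = 17.0513.

q_2* = 17.0513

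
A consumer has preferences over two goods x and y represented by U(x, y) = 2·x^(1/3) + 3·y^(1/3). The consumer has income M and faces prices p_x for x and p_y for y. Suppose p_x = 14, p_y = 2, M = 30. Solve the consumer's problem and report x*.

x* = 0.3656

MRS = MU_x/MU_y = (2/3)·(y/x)^(2/3). Set equal to p_x/p_y.
Hence y/x = ((3/2)·p_x/p_y)^(1/(2/3)), i.e. raised to the 1.5 power.
With the ratio pinned down, the budget gives x* = M/(p_x + p_y·(y/x)) and y* = (y/x)·x*.
Numerically y/x = 34.023889, so x* = 30/(14 + 2·34.023889) = 0.3656.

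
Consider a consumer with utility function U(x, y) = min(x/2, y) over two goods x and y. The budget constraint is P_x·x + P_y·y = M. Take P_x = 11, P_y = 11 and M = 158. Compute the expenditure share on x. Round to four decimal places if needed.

Leontief preferences: the optimum is at the kink where x/2 = y/1, i.e. y = (1/2)·x.
Budget: P_x·x + P_y·(1/2)·x = M, so (2·P_x + P_y)·x = 2·M.
Demand: x*(P_x,P_y,M) = 2·M/(2·P_x + P_y), y* = M/(2·P_x + P_y).
Here 2·11 + 11 = 33, giving x* = 9.5758 and y* = 4.7879.
Expenditure on x: 11·9.5758 = 105.3333; share = 0.6667.

share on x = 0.6667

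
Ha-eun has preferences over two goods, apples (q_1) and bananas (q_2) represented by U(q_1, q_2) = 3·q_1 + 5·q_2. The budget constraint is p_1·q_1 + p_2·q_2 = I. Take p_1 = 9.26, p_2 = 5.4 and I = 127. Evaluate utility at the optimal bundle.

Perfect substitutes: compare marginal utility per dollar. 3/p_1 vs 5/p_2 → 0.324 vs 0.9259.
q_2 gives more utility per dollar, so spend all income on q_2: q_2* = I/p_2, q_1* = 0.
Numerically: q_1* = 0, q_2* = 23.5185.
Utility at the optimum: U(0, 23.5185) = 117.5926.

V = 117.5926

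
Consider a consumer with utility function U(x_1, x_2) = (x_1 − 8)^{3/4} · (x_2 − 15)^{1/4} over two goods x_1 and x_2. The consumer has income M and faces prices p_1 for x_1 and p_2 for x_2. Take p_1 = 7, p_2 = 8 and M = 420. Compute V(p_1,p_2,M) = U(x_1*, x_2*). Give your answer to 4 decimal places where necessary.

Let x_1' = x_1−8, x_2' = x_2−15. MRS = 3·x_2'/x_1' = p_1/p_2.
After buying the subsistence bundle (8, 15), a share 0.75 of the remaining income goes to x_1: x_1* = 8 + 0.75·(M − 8p_1 − 15p_2)/p_1.
Discretionary income = 420 − 8·7 − 15·8 = 244; x_1* = 8 + 0.75·244/7 = 34.1429; x_2* = 15 + 0.25·244/8 = 22.625.
Utility at the optimum: U(34.1429, 22.625) = 19.2121.

V = 19.2121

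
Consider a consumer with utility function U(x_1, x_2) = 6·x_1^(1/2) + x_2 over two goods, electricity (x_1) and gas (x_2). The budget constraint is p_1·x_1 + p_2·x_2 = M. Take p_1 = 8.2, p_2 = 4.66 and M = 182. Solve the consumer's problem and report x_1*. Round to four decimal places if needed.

MU_x_1 = 3/√x_1, MU_x_2 = 1. Tangency: 3/√x_1 = p_1/p_2.
Solve: √x_1 = 3·p_2/p_1, so x_1*(p_1,p_2) = (3·p_2/p_1)², and x_2* = (M − p_1·x_1*)/p_2.
Plugging in: x_1* = (3·4.66/8.2)² = 2.9066.

x_1* = 2.9066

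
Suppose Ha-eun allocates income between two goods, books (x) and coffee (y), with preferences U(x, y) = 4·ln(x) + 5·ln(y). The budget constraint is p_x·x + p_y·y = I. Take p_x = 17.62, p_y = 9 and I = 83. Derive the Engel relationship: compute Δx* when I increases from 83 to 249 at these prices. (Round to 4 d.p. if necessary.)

Δx* = 4.1872

The MRS is (4/5)·y/x. Set MRS = p_x/p_y.
So 4·p_y·y = 5·p_x·x; combined with the budget, a share 4/9 of income goes to x.
Demand: x*(p_x,p_y,I) = 4/9·I/p_x and y* = 5/9·I/p_y.
At p_x=17.62, p_y=9, I=83: x* = 4/9·83/17.62 = 2.0936.
At I' = 249: x* = 6.2807. Change: 6.2807 − 2.0936 = 4.1872.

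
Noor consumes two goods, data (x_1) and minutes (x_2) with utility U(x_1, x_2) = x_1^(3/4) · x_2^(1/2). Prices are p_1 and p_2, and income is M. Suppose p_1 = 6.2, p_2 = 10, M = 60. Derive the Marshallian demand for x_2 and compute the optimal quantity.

x_2* = 2.4

MU_x_1/MU_x_2 = (0.75·x_2)/(0.5·x_1); tangency sets this equal to p_1/p_2.
So 0.75·p_2·x_2 = 0.5·p_1·x_1; combined with the budget, a share 0.6 of income goes to x_1.
Demand: x_1*(p_1,p_2,M) = 0.6·M/p_1 and x_2* = 0.4·M/p_2.
At p_1=6.2, p_2=10, M=60: x_2* = 0.4·60/10 = 2.4.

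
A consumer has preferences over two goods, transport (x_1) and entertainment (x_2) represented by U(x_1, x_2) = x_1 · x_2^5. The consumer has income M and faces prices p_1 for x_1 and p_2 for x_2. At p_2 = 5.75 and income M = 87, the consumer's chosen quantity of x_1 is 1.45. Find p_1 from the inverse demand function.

p_1 = 10

MU_x_1/MU_x_2 = (x_2)/(5·x_1); tangency sets this equal to p_1/p_2.
Rearranging, p_2·x_2 = 5·p_1·x_1. Substituting into the budget gives p_1·x_1·(1 + 5) = M.
Demand: x_1*(p_1,p_2,M) = 1/6·M/p_1 and x_2* = 5/6·M/p_2.
Set x_1* = 1.45 in the demand function and solve for p_1: p_1 = 10.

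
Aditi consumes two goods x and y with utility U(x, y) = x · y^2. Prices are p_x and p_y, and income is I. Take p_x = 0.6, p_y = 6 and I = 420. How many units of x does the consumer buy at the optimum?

MU_x/MU_y = (y)/(2·x); tangency sets this equal to p_x/p_y.
So p_y·y = 2·p_x·x; combined with the budget, a share 1/3 of income goes to x.
Demand: x*(p_x,p_y,I) = 1/3·I/p_x and y* = 2/3·I/p_y.
At p_x=0.6, p_y=6, I=420: x* = 1/3·420/0.6 = 233.3333.

x* = 233.3333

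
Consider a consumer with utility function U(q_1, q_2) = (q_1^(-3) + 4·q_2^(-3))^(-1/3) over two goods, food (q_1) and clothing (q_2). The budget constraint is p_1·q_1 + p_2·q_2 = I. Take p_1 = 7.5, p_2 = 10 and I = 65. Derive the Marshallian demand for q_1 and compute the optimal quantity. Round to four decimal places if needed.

MRS = MU_q_1/MU_q_2 = (1/4)·(q_2/q_1)^(4). Set equal to p_1/p_2.
Hence q_2/q_1 = (4·p_1/p_2)^(1/(4)), i.e. raised to the 0.25 power.
Substitute q_2 = (q_2/q_1)·q_1 into the budget: q_1* = I/(p_1 + p_2·(q_2/q_1)).
Numerically q_2/q_1 = 1.316074, so q_1* = 65/(7.5 + 10·1.316074) = 3.1461.

q_1* = 3.1461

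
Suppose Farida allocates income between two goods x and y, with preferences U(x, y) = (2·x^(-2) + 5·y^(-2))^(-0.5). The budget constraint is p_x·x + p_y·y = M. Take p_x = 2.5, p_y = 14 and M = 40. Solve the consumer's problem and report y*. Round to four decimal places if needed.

y* = 2.316

From the CES first-order condition, (2/5)·(y/x)^(3) = p_x/p_y.
Solve for the ratio: y/x = [(5/2)·p_x/p_y]^(1/3).
Substitute y = (y/x)·x into the budget: x* = M/(p_x + p_y·(y/x)).
Numerically y/x = 0.764277, so x* = 40/(2.5 + 14·0.764277) = 3.0303 and y* = 0.764277·3.0303 = 2.316.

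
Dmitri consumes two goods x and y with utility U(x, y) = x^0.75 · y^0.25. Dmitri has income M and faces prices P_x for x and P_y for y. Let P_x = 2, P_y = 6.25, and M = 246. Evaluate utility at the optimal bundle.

V = 52.7198

MU_x/MU_y = (0.75·y)/(0.25·x); tangency sets this equal to P_x/P_y.
So 0.75·P_y·y = 0.25·P_x·x; combined with the budget, a share 0.75 of income goes to x.
Demand: x*(P_x,P_y,M) = 0.75·M/P_x and y* = 0.25·M/P_y.
At P_x=2, P_y=6.25, M=246: x* = 0.75·246/2 = 92.25, y* = 9.84.
Utility at the optimum: U(92.25, 9.84) = 52.7198.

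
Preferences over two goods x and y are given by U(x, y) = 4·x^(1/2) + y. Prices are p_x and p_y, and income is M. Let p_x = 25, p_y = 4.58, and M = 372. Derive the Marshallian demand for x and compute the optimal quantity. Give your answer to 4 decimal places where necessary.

x* = 0.1342

Solve: √x = 2·p_y/p_x, so x*(p_x,p_y) = (2·p_y/p_x)², and y* = (M − p_x·x*)/p_y.
Plugging in: x* = (2·4.58/25)² = 0.1342.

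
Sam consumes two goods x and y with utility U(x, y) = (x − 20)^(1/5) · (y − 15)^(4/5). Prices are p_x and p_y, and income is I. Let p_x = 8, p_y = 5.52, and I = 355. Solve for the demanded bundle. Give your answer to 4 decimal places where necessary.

This is Cobb-Douglas in (x−20, y−15): tangency gives 0.2·p_y·(y−15) = 0.8·p_x·(x−20).
After buying the subsistence bundle (20, 15), a share 0.2 of the remaining income goes to x: x* = 20 + 0.2·(I − 20p_x − 15p_y)/p_x.
Discretionary income = 355 − 20·8 − 15·5.52 = 112.2; x* = 20 + 0.2·112.2/8 = 22.805; y* = 15 + 0.8·112.2/5.52 = 31.2609.

x* = 22.805, y* = 31.2609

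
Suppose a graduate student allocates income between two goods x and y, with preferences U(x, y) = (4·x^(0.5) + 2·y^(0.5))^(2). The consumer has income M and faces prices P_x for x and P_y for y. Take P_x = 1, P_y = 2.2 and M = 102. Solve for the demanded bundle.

x* = 91.5918, y* = 4.731

MU_x ∝ 4·x^(-0.5), MU_y ∝ 2·y^(-0.5), so MRS = 2·(y/x)^(0.5) = P_x/P_y.
Solve for the ratio: y/x = [(1/2)·P_x/P_y]^(2).
With the ratio pinned down, the budget gives x* = M/(P_x + P_y·(y/x)) and y* = (y/x)·x*.
Numerically y/x = 0.051653, so x* = 102/(1 + 2.2·0.051653) = 91.5918 and y* = 0.051653·91.5918 = 4.731.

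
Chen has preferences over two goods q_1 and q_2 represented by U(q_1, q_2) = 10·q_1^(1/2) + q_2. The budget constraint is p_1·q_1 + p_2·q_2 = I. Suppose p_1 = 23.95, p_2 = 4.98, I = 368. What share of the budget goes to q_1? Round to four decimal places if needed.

Set MRS = p_1/p_2: 5·q_1^(−1/2) = p_1/p_2.
Thus q_1* = (5·p_2/p_1)² — independent of I — with the rest of income spent on q_2.
Plugging in: q_1* = (5·4.98/23.95)² = 1.0809, q_2* = 68.6973.
Expenditure on q_1: 23.95·1.0809 = 25.8877; share = 0.0703.

share on q_1 = 0.0703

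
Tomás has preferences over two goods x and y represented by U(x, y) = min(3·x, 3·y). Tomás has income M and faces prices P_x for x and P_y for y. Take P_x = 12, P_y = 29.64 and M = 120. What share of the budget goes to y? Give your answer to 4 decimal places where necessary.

Demand: x*(P_x,P_y,M) = 3·M/(3·P_x + 3·P_y), y* = 3·M/(3·P_x + 3·P_y).
Here 3·12 + 3·29.64 = 124.92, giving x* = 2.8818 and y* = 2.8818.
Expenditure on y: 29.64·2.8818 = 85.4179; share = 0.7118.

share on y = 0.7118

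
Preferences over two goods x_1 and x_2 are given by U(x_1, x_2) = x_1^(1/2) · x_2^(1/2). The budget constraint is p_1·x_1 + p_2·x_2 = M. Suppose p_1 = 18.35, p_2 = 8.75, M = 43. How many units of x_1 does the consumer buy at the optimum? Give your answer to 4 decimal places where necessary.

Demand: x_1*(p_1,p_2,M) = 0.5·M/p_1 and x_2* = 0.5·M/p_2.
At p_1=18.35, p_2=8.75, M=43: x_1* = 0.5·43/18.35 = 1.1717.

x_1* = 1.1717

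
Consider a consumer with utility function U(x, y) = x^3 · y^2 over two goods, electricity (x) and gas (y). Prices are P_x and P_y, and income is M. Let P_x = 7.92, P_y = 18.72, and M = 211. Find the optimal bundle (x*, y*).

x* = 15.9848, y* = 4.5085

MU_x/MU_y = (3·y)/(2·x); tangency sets this equal to P_x/P_y.
Rearranging, P_y·y = (2/3)·P_x·x. Substituting into the budget gives P_x·x·(1 + (2/3)) = M.
Demand: x*(P_x,P_y,M) = 0.6·M/P_x and y* = 0.4·M/P_y.
At P_x=7.92, P_y=18.72, M=211: x* = 0.6·211/7.92 = 15.9848, y* = 4.5085.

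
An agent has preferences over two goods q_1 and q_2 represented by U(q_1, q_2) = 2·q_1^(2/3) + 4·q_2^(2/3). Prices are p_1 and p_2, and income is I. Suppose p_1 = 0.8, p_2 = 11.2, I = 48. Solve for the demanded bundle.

q_1* = 57.6471, q_2* = 0.1681

With the ratio pinned down, the budget gives q_1* = I/(p_1 + p_2·(q_2/q_1)) and q_2* = (q_2/q_1)·q_1*.
Numerically q_2/q_1 = 0.002915, so q_1* = 48/(0.8 + 11.2·0.002915) = 57.6471 and q_2* = 0.002915·57.6471 = 0.1681.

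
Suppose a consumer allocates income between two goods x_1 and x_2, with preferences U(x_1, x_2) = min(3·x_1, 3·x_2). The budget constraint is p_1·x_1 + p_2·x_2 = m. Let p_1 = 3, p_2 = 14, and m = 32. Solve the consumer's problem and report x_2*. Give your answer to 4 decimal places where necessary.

x_2* = 1.8824

With perfect complements, no substitution: consume in ratio x_1:x_2 = 3:3.
Budget: p_1·x_1 + p_2·x_1 = m, so (3·p_1 + 3·p_2)·x_1 = 3·m.
Demand: x_1*(p_1,p_2,m) = 3·m/(3·p_1 + 3·p_2), x_2* = 3·m/(3·p_1 + 3·p_2).
Here 3·3 + 3·14 = 51, giving x_2* = 1.8824.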